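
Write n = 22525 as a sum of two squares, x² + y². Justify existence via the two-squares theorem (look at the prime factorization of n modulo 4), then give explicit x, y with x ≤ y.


Step 1: Factor n = 22525 = 5^2 · 17 · 53.
Step 2: Check the mod-4 condition on each prime factor: 5 ≡ 1 (mod 4), exponent 2; 17 ≡ 1 (mod 4), exponent 1; 53 ≡ 1 (mod 4), exponent 1.
All primes ≡ 3 (mod 4) appear to even exponent (or don't appear), so by the two-squares theorem n IS expressible as a sum of two squares.
Step 3: Build a representation. Group n = k² · m with k = 5 and m = 17 · 53 = 901 (a product of primes ≡ 1 (mod 4)); a representation of m scales to one of n via (k·x)² + (k·y)² = k²(x² + y²). Each prime p ≡ 1 (mod 4) is itself a sum of two squares; find a² by testing p − a² for a perfect square:
  17: 17 − 1² = 16 = 4² ⇒ 17 = 1² + 4².
  53: 53 − 1² = 52, 53 − 2² = 49 = 7² ⇒ 53 = 2² + 7².
  Combine using the Brahmagupta–Fibonacci identity (a² + b²)(c² + d²) = (ac − bd)² + (ad + bc)² = (ac + bd)² + (ad − bc)²:
  17 · 53 = 901: from (1² + 4²)(2² + 7²), take (1·2 − 4·7, 1·7 + 4·2) = (2 − 28, 7 + 8) = (-26, 15); dropping signs (only squares matter) gives (26, 15); check 26² + 15² = 676 + 225 = 901 ✓.
  Scale by k = 5: (5·26, 5·15) = (130, 75).
Step 4: Order so x ≤ y and verify: 75² + 130² = 5625 + 16900 = 22525 = n. ✓

n = 22525 = 75² + 130² (one valid representation with x ≤ y).


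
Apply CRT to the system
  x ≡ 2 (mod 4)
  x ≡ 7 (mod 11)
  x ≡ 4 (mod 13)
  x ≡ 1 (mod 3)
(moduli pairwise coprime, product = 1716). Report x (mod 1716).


Product of moduli M = 4 · 11 · 13 · 3 = 1716.
Merge one congruence at a time:
  Start: x ≡ 2 (mod 4).
  Combine with x ≡ 7 (mod 11); new modulus lcm = 44.
    Write x = 2 + 4·t and substitute into x ≡ 7 (mod 11): 4·t ≡ 7 − 2 = 5 (mod 11).
    The inverse of 4 mod 11 is 3 (since 4·3 = 12 = 1·11 + 1), so t ≡ 3·5 = 15 ≡ 4 (mod 11).
    Then x = 2 + 4·4 = 18, valid modulo lcm(4, 11) = 44: x ≡ 18 (mod 44).
  Combine with x ≡ 4 (mod 13); new modulus lcm = 572.
    Write x = 18 + 44·t and substitute into x ≡ 4 (mod 13): 44·t ≡ 4 − 18 = -14 (mod 13).
    Reduce coefficients mod 13: 5·t ≡ 12 (mod 13).
    The inverse of 5 mod 13 is 8 (since 5·8 = 40 = 3·13 + 1), so t ≡ 8·12 = 96 ≡ 5 (mod 13).
    Then x = 18 + 44·5 = 238, valid modulo lcm(44, 13) = 572: x ≡ 238 (mod 572).
  Combine with x ≡ 1 (mod 3); new modulus lcm = 1716.
    Write x = 238 + 572·t and substitute into x ≡ 1 (mod 3): 572·t ≡ 1 − 238 = -237 (mod 3).
    Reduce coefficients mod 3: 2·t ≡ 0 (mod 3).
    The inverse of 2 mod 3 is 2 (since 2·2 = 4 = 1·3 + 1), so t ≡ 2·0 = 0 ≡ 0 (mod 3).
    Then x = 238 + 572·0 = 238, valid modulo lcm(572, 3) = 1716: x ≡ 238 (mod 1716).
Verify against each original: 238 mod 4 = 2, 238 mod 11 = 7, 238 mod 13 = 4, 238 mod 3 = 1.

x ≡ 238 (mod 1716).


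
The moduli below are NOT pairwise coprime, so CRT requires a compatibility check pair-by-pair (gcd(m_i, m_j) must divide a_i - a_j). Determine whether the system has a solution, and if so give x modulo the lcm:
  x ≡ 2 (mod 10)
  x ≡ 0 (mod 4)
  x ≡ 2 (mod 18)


Moduli 10, 4, 18 are not pairwise coprime, so CRT works modulo lcm(m_i) when all pairwise compatibility conditions hold.
Pairwise compatibility: gcd(m_i, m_j) must divide a_i - a_j for every pair.
Merge one congruence at a time:
  Start: x ≡ 2 (mod 10).
  Combine with x ≡ 0 (mod 4): gcd(10, 4) = 2; 0 - 2 = -2, which IS divisible by 2, so compatible.
    Write x = 2 + 10·t and substitute into x ≡ 0 (mod 4): 10·t ≡ 0 − 2 = -2 (mod 4).
    Divide the congruence (and modulus) by g = 2: 5·t ≡ -1 (mod 2).
    Reduce coefficients mod 2: 1·t ≡ 1 (mod 2).
    So t ≡ 1 (mod 2).
    Then x = 2 + 10·1 = 12, valid modulo lcm(10, 4) = 20: x ≡ 12 (mod 20).
  Combine with x ≡ 2 (mod 18): gcd(20, 18) = 2; 2 - 12 = -10, which IS divisible by 2, so compatible.
    Write x = 12 + 20·t and substitute into x ≡ 2 (mod 18): 20·t ≡ 2 − 12 = -10 (mod 18).
    Divide the congruence (and modulus) by g = 2: 10·t ≡ -5 (mod 9).
    Reduce coefficients mod 9: 1·t ≡ 4 (mod 9).
    So t ≡ 4 (mod 9).
    Then x = 12 + 20·4 = 92, valid modulo lcm(20, 18) = 180: x ≡ 92 (mod 180).
Verify: 92 mod 10 = 2, 92 mod 4 = 0, 92 mod 18 = 2.

x ≡ 92 (mod 180).


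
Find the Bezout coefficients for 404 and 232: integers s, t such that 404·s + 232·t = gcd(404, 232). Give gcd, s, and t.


Euclidean algorithm on (404, 232) — divide until remainder is 0:
  404 = 1 · 232 + 172
  232 = 1 · 172 + 60
  172 = 2 · 60 + 52
  60 = 1 · 52 + 8
  52 = 6 · 8 + 4
  8 = 2 · 4 + 0
gcd(404, 232) = 4.
Track Bezout coefficients alongside the remainders: start with r₀ = 404 = a·1 + b·0 (s = 1, t = 0) and r₁ = 232 = a·0 + b·1 (s = 0, t = 1); each new remainder r_{k+1} = r_{k-1} − q_k·r_k inherits s_{k+1} = s_{k-1} − q_k·s_k, t_{k+1} = t_{k-1} − q_k·t_k, so r_k = a·s_k + b·t_k at every step:
  q = 1: r = 172, s = 1 − 1·0 = 1, t = 0 − 1·1 = -1  (check: 404·1 + 232·(-1) = 172)
  q = 1: r = 60, s = 0 − 1·1 = -1, t = 1 − 1·(-1) = 2  (check: 404·(-1) + 232·2 = 60)
  q = 2: r = 52, s = 1 − 2·(-1) = 3, t = -1 − 2·2 = -5  (check: 404·3 + 232·(-5) = 52)
  q = 1: r = 8, s = -1 − 1·3 = -4, t = 2 − 1·(-5) = 7  (check: 404·(-4) + 232·7 = 8)
  q = 6: r = 4, s = 3 − 6·(-4) = 27, t = -5 − 6·7 = -47  (check: 404·27 + 232·(-47) = 4)
The row with r = 4 (the gcd) gives the Bezout coefficients s = 27, t = -47.
Result: 404 · (27) + 232 · (-47) = 4.

gcd(404, 232) = 4; s = 27, t = -47 (check: 404·27 + 232·(-47) = 4).


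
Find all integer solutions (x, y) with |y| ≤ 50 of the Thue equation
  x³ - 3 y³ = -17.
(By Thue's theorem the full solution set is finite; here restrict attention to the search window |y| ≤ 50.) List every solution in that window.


The equation is x³ - 3y³ = -17. For fixed y, x³ = 3·y³ − 17, so a solution requires the RHS to be a perfect cube.
Strategy: iterate y from -50 to 50, compute RHS = 3·y³ − 17, and check whether it is a (positive or negative) perfect cube.
Check small values of y:
  y = 0: RHS = -17 is not a perfect cube.
  y = 1: RHS = -14 is not a perfect cube.
  y = -1: RHS = -20 is not a perfect cube.
  y = 2: RHS = 7 is not a perfect cube.
  y = -2: RHS = -41 is not a perfect cube.
  y = 3: RHS = 64 = (4)³ ⇒ x = 4 works.
  y = -3: RHS = -98 is not a perfect cube.
Continuing the search up to |y| = 50 finds no further solutions beyond those listed.
Collected solutions: (4, 3).

Solutions (with |y| ≤ 50): (4, 3).


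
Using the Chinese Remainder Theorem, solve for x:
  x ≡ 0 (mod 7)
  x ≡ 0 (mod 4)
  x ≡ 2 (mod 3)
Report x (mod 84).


Moduli 7, 4, 3 are pairwise coprime; by CRT there is a unique solution modulo M = 7 · 4 · 3 = 84.
Solve pairwise, accumulating the modulus:
  Start with x ≡ 0 (mod 7).
  Combine with x ≡ 0 (mod 4): since gcd(7, 4) = 1, we get a unique residue mod 28.
    Write x = 0 + 7·t and substitute into x ≡ 0 (mod 4): 7·t ≡ 0 − 0 = 0 (mod 4).
    Reduce coefficients mod 4: 3·t ≡ 0 (mod 4).
    The inverse of 3 mod 4 is 3 (since 3·3 = 9 = 2·4 + 1), so t ≡ 3·0 = 0 ≡ 0 (mod 4).
    Then x = 0 + 7·0 = 0, valid modulo lcm(7, 4) = 28: x ≡ 0 (mod 28).
  Combine with x ≡ 2 (mod 3): since gcd(28, 3) = 1, we get a unique residue mod 84.
    Write x = 0 + 28·t and substitute into x ≡ 2 (mod 3): 28·t ≡ 2 − 0 = 2 (mod 3).
    Reduce coefficients mod 3: 1·t ≡ 2 (mod 3).
    So t ≡ 2 (mod 3).
    Then x = 0 + 28·2 = 56, valid modulo lcm(28, 3) = 84: x ≡ 56 (mod 84).
Verify: 56 mod 7 = 0 ✓, 56 mod 4 = 0 ✓, 56 mod 3 = 2 ✓.

x ≡ 56 (mod 84).


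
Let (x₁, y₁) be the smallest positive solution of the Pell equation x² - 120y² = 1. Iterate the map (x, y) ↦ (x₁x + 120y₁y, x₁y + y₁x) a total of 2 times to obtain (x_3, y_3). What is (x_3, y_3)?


Step 1: Find the fundamental solution (x₁, y₁) of x² - 120y² = 1.
  Expand √120 as a continued fraction. a₀ = ⌊√120⌋ = 10; iterate m_{k+1} = d_k·a_k − m_k, d_{k+1} = (120 − m_{k+1}²)/d_k, a_{k+1} = ⌊(a₀ + m_{k+1})/d_{k+1}⌋ (starting m₀ = 0, d₀ = 1), with convergents p_k = a_k·p_{k-1} + p_{k-2}, q_k = a_k·q_{k-1} + q_{k-2} (p₋₁ = 1, q₋₁ = 0):
  k = 0: a₀ = 10; p₀/q₀ = 10/1; p₀² − 120·q₀² = 100 − 120 = -20.
  k = 1: m = 10, d = 20, a = ⌊(10 + 10)/20⌋ = 1; p/q = (1·10 + 1)/(1·1 + 0) = 11/1; p² − 120·q² = 121 − 120 = 1.
  The first convergent with p² − 120·q² = 1 gives the fundamental solution (x₁, y₁) = (11, 1).
Step 2: Apply the recurrence (x_{n+1}, y_{n+1}) = (x₁x_n + 120y₁y_n, x₁y_n + y₁x_n) repeatedly.
  From (x_1, y_1) = (11, 1): x_2 = 11·11 + 120·1·1 = 241; y_2 = 11·1 + 1·11 = 22.
  From (x_2, y_2) = (241, 22): x_3 = 11·241 + 120·1·22 = 5291; y_3 = 11·22 + 1·241 = 483.
Step 3: Verify x_3² - 120·y_3² = 27994681 - 27994680 = 1 (should be 1). ✓

(x_1, y_1) = (11, 1); (x_3, y_3) = (5291, 483).


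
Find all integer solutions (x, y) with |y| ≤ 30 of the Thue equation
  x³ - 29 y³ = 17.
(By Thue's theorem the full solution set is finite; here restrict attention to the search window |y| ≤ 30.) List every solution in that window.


The equation is x³ - 29y³ = 17. For fixed y, x³ = 29·y³ + 17, so a solution requires the RHS to be a perfect cube.
Strategy: iterate y from -30 to 30, compute RHS = 29·y³ + 17, and check whether it is a (positive or negative) perfect cube.
Check small values of y:
  y = 0: RHS = 17 is not a perfect cube.
  y = 1: RHS = 46 is not a perfect cube.
  y = -1: RHS = -12 is not a perfect cube.
  y = 2: RHS = 249 is not a perfect cube.
  y = -2: RHS = -215 is not a perfect cube.
  y = 3: RHS = 800 is not a perfect cube.
  y = -3: RHS = -766 is not a perfect cube.
Continuing the search up to |y| = 30 finds no solutions either.
No (x, y) in the scanned range satisfies the equation.

No integer solutions with |y| ≤ 30.


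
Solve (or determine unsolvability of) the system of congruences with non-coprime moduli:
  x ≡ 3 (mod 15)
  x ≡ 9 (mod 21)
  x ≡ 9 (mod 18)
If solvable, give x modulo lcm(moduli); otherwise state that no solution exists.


Moduli 15, 21, 18 are not pairwise coprime, so CRT works modulo lcm(m_i) when all pairwise compatibility conditions hold.
Pairwise compatibility: gcd(m_i, m_j) must divide a_i - a_j for every pair.
Merge one congruence at a time:
  Start: x ≡ 3 (mod 15).
  Combine with x ≡ 9 (mod 21): gcd(15, 21) = 3; 9 - 3 = 6, which IS divisible by 3, so compatible.
    Write x = 3 + 15·t and substitute into x ≡ 9 (mod 21): 15·t ≡ 9 − 3 = 6 (mod 21).
    Divide the congruence (and modulus) by g = 3: 5·t ≡ 2 (mod 7).
    The inverse of 5 mod 7 is 3 (since 5·3 = 15 = 2·7 + 1), so t ≡ 3·2 = 6 ≡ 6 (mod 7).
    Then x = 3 + 15·6 = 93, valid modulo lcm(15, 21) = 105: x ≡ 93 (mod 105).
  Combine with x ≡ 9 (mod 18): gcd(105, 18) = 3; 9 - 93 = -84, which IS divisible by 3, so compatible.
    Write x = 93 + 105·t and substitute into x ≡ 9 (mod 18): 105·t ≡ 9 − 93 = -84 (mod 18).
    Divide the congruence (and modulus) by g = 3: 35·t ≡ -28 (mod 6).
    Reduce coefficients mod 6: 5·t ≡ 2 (mod 6).
    The inverse of 5 mod 6 is 5 (since 5·5 = 25 = 4·6 + 1), so t ≡ 5·2 = 10 ≡ 4 (mod 6).
    Then x = 93 + 105·4 = 513, valid modulo lcm(105, 18) = 630: x ≡ 513 (mod 630).
Verify: 513 mod 15 = 3, 513 mod 21 = 9, 513 mod 18 = 9.

x ≡ 513 (mod 630).


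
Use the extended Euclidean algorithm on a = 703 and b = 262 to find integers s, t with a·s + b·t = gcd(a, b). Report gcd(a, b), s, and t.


Euclidean algorithm on (703, 262) — divide until remainder is 0:
  703 = 2 · 262 + 179
  262 = 1 · 179 + 83
  179 = 2 · 83 + 13
  83 = 6 · 13 + 5
  13 = 2 · 5 + 3
  5 = 1 · 3 + 2
  3 = 1 · 2 + 1
  2 = 2 · 1 + 0
gcd(703, 262) = 1.
Track Bezout coefficients alongside the remainders: start with r₀ = 703 = a·1 + b·0 (s = 1, t = 0) and r₁ = 262 = a·0 + b·1 (s = 0, t = 1); each new remainder r_{k+1} = r_{k-1} − q_k·r_k inherits s_{k+1} = s_{k-1} − q_k·s_k, t_{k+1} = t_{k-1} − q_k·t_k, so r_k = a·s_k + b·t_k at every step:
  q = 2: r = 179, s = 1 − 2·0 = 1, t = 0 − 2·1 = -2  (check: 703·1 + 262·(-2) = 179)
  q = 1: r = 83, s = 0 − 1·1 = -1, t = 1 − 1·(-2) = 3  (check: 703·(-1) + 262·3 = 83)
  q = 2: r = 13, s = 1 − 2·(-1) = 3, t = -2 − 2·3 = -8  (check: 703·3 + 262·(-8) = 13)
  q = 6: r = 5, s = -1 − 6·3 = -19, t = 3 − 6·(-8) = 51  (check: 703·(-19) + 262·51 = 5)
  q = 2: r = 3, s = 3 − 2·(-19) = 41, t = -8 − 2·51 = -110  (check: 703·41 + 262·(-110) = 3)
  q = 1: r = 2, s = -19 − 1·41 = -60, t = 51 − 1·(-110) = 161  (check: 703·(-60) + 262·161 = 2)
  q = 1: r = 1, s = 41 − 1·(-60) = 101, t = -110 − 1·161 = -271  (check: 703·101 + 262·(-271) = 1)
The row with r = 1 (the gcd) gives the Bezout coefficients s = 101, t = -271.
Result: 703 · (101) + 262 · (-271) = 1.

gcd(703, 262) = 1; s = 101, t = -271 (check: 703·101 + 262·(-271) = 1).


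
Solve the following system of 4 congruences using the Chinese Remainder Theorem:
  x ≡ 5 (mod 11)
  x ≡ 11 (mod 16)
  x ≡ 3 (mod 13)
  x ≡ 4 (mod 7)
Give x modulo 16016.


Product of moduli M = 11 · 16 · 13 · 7 = 16016.
Merge one congruence at a time:
  Start: x ≡ 5 (mod 11).
  Combine with x ≡ 11 (mod 16); new modulus lcm = 176.
    Write x = 5 + 11·t and substitute into x ≡ 11 (mod 16): 11·t ≡ 11 − 5 = 6 (mod 16).
    The inverse of 11 mod 16 is 3 (since 11·3 = 33 = 2·16 + 1), so t ≡ 3·6 = 18 ≡ 2 (mod 16).
    Then x = 5 + 11·2 = 27, valid modulo lcm(11, 16) = 176: x ≡ 27 (mod 176).
  Combine with x ≡ 3 (mod 13); new modulus lcm = 2288.
    Write x = 27 + 176·t and substitute into x ≡ 3 (mod 13): 176·t ≡ 3 − 27 = -24 (mod 13).
    Reduce coefficients mod 13: 7·t ≡ 2 (mod 13).
    The inverse of 7 mod 13 is 2 (since 7·2 = 14 = 1·13 + 1), so t ≡ 2·2 = 4 ≡ 4 (mod 13).
    Then x = 27 + 176·4 = 731, valid modulo lcm(176, 13) = 2288: x ≡ 731 (mod 2288).
  Combine with x ≡ 4 (mod 7); new modulus lcm = 16016.
    Write x = 731 + 2288·t and substitute into x ≡ 4 (mod 7): 2288·t ≡ 4 − 731 = -727 (mod 7).
    Reduce coefficients mod 7: 6·t ≡ 1 (mod 7).
    The inverse of 6 mod 7 is 6 (since 6·6 = 36 = 5·7 + 1), so t ≡ 6·1 = 6 ≡ 6 (mod 7).
    Then x = 731 + 2288·6 = 14459, valid modulo lcm(2288, 7) = 16016: x ≡ 14459 (mod 16016).
Verify against each original: 14459 mod 11 = 5, 14459 mod 16 = 11, 14459 mod 13 = 3, 14459 mod 7 = 4.

x ≡ 14459 (mod 16016).


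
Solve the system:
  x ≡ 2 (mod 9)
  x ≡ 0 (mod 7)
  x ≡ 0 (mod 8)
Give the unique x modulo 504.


Moduli 9, 7, 8 are pairwise coprime; by CRT there is a unique solution modulo M = 9 · 7 · 8 = 504.
Solve pairwise, accumulating the modulus:
  Start with x ≡ 2 (mod 9).
  Combine with x ≡ 0 (mod 7): since gcd(9, 7) = 1, we get a unique residue mod 63.
    Write x = 2 + 9·t and substitute into x ≡ 0 (mod 7): 9·t ≡ 0 − 2 = -2 (mod 7).
    Reduce coefficients mod 7: 2·t ≡ 5 (mod 7).
    The inverse of 2 mod 7 is 4 (since 2·4 = 8 = 1·7 + 1), so t ≡ 4·5 = 20 ≡ 6 (mod 7).
    Then x = 2 + 9·6 = 56, valid modulo lcm(9, 7) = 63: x ≡ 56 (mod 63).
  Combine with x ≡ 0 (mod 8): since gcd(63, 8) = 1, we get a unique residue mod 504.
    Write x = 56 + 63·t and substitute into x ≡ 0 (mod 8): 63·t ≡ 0 − 56 = -56 (mod 8).
    Reduce coefficients mod 8: 7·t ≡ 0 (mod 8).
    The inverse of 7 mod 8 is 7 (since 7·7 = 49 = 6·8 + 1), so t ≡ 7·0 = 0 ≡ 0 (mod 8).
    Then x = 56 + 63·0 = 56, valid modulo lcm(63, 8) = 504: x ≡ 56 (mod 504).
Verify: 56 mod 9 = 2 ✓, 56 mod 7 = 0 ✓, 56 mod 8 = 0 ✓.

x ≡ 56 (mod 504).


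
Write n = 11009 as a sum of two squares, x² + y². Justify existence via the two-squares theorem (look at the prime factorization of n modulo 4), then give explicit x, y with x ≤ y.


Step 1: Factor n = 11009 = 101 · 109.
Step 2: Check the mod-4 condition on each prime factor: 101 ≡ 1 (mod 4), exponent 1; 109 ≡ 1 (mod 4), exponent 1.
All primes ≡ 3 (mod 4) appear to even exponent (or don't appear), so by the two-squares theorem n IS expressible as a sum of two squares.
Step 3: Build a representation. Here n = 101 · 109 is a product of primes ≡ 1 (mod 4). Each prime p ≡ 1 (mod 4) is itself a sum of two squares; find a² by testing p − a² for a perfect square:
  101: 101 − 1² = 100 = 10² ⇒ 101 = 1² + 10².
  109: 109 − 1² = 108, 109 − 2² = 105, 109 − 3² = 100 = 10² ⇒ 109 = 3² + 10².
  Combine using the Brahmagupta–Fibonacci identity (a² + b²)(c² + d²) = (ac − bd)² + (ad + bc)² = (ac + bd)² + (ad − bc)²:
  101 · 109 = 11009: from (1² + 10²)(3² + 10²), take (1·3 − 10·10, 1·10 + 10·3) = (3 − 100, 10 + 30) = (-97, 40); dropping signs (only squares matter) gives (97, 40); check 97² + 40² = 9409 + 1600 = 11009 ✓.
Step 4: Order so x ≤ y and verify: 40² + 97² = 1600 + 9409 = 11009 = n. ✓

n = 11009 = 40² + 97² (one valid representation with x ≤ y).


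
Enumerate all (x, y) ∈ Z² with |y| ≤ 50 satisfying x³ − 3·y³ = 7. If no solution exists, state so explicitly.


The equation is x³ - 3y³ = 7. For fixed y, x³ = 3·y³ + 7, so a solution requires the RHS to be a perfect cube.
Strategy: iterate y from -50 to 50, compute RHS = 3·y³ + 7, and check whether it is a (positive or negative) perfect cube.
Check small values of y:
  y = 0: RHS = 7 is not a perfect cube.
  y = 1: RHS = 10 is not a perfect cube.
  y = -1: RHS = 4 is not a perfect cube.
  y = 2: RHS = 31 is not a perfect cube.
  y = -2: RHS = -17 is not a perfect cube.
  y = 3: RHS = 88 is not a perfect cube.
  y = -3: RHS = -74 is not a perfect cube.
Continuing the search up to |y| = 50 finds no solutions either.
No (x, y) in the scanned range satisfies the equation.

No integer solutions with |y| ≤ 50.


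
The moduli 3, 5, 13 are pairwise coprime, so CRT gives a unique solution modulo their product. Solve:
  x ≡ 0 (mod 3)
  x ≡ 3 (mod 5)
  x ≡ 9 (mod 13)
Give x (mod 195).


Moduli 3, 5, 13 are pairwise coprime; by CRT there is a unique solution modulo M = 3 · 5 · 13 = 195.
Solve pairwise, accumulating the modulus:
  Start with x ≡ 0 (mod 3).
  Combine with x ≡ 3 (mod 5): since gcd(3, 5) = 1, we get a unique residue mod 15.
    Write x = 0 + 3·t and substitute into x ≡ 3 (mod 5): 3·t ≡ 3 − 0 = 3 (mod 5).
    The inverse of 3 mod 5 is 2 (since 3·2 = 6 = 1·5 + 1), so t ≡ 2·3 = 6 ≡ 1 (mod 5).
    Then x = 0 + 3·1 = 3, valid modulo lcm(3, 5) = 15: x ≡ 3 (mod 15).
  Combine with x ≡ 9 (mod 13): since gcd(15, 13) = 1, we get a unique residue mod 195.
    Write x = 3 + 15·t and substitute into x ≡ 9 (mod 13): 15·t ≡ 9 − 3 = 6 (mod 13).
    Reduce coefficients mod 13: 2·t ≡ 6 (mod 13).
    The inverse of 2 mod 13 is 7 (since 2·7 = 14 = 1·13 + 1), so t ≡ 7·6 = 42 ≡ 3 (mod 13).
    Then x = 3 + 15·3 = 48, valid modulo lcm(15, 13) = 195: x ≡ 48 (mod 195).
Verify: 48 mod 3 = 0 ✓, 48 mod 5 = 3 ✓, 48 mod 13 = 9 ✓.

x ≡ 48 (mod 195).


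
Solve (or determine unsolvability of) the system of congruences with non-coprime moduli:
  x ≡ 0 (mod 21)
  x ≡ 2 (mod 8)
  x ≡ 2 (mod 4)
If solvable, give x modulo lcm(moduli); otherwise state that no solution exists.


Moduli 21, 8, 4 are not pairwise coprime, so CRT works modulo lcm(m_i) when all pairwise compatibility conditions hold.
Pairwise compatibility: gcd(m_i, m_j) must divide a_i - a_j for every pair.
Merge one congruence at a time:
  Start: x ≡ 0 (mod 21).
  Combine with x ≡ 2 (mod 8): gcd(21, 8) = 1; 2 - 0 = 2, which IS divisible by 1, so compatible.
    Write x = 0 + 21·t and substitute into x ≡ 2 (mod 8): 21·t ≡ 2 − 0 = 2 (mod 8).
    Reduce coefficients mod 8: 5·t ≡ 2 (mod 8).
    The inverse of 5 mod 8 is 5 (since 5·5 = 25 = 3·8 + 1), so t ≡ 5·2 = 10 ≡ 2 (mod 8).
    Then x = 0 + 21·2 = 42, valid modulo lcm(21, 8) = 168: x ≡ 42 (mod 168).
  Combine with x ≡ 2 (mod 4): gcd(168, 4) = 4; 2 - 42 = -40, which IS divisible by 4, so compatible.
    Write x = 42 + 168·t and substitute into x ≡ 2 (mod 4): 168·t ≡ 2 − 42 = -40 (mod 4).
    Divide the congruence (and modulus) by g = 4: 42·t ≡ -10 (mod 1).
    Modulo 1 every t works; take t = 0.
    Then x = 42 + 168·0 = 42, valid modulo lcm(168, 4) = 168: x ≡ 42 (mod 168).
Verify: 42 mod 21 = 0, 42 mod 8 = 2, 42 mod 4 = 2.

x ≡ 42 (mod 168).


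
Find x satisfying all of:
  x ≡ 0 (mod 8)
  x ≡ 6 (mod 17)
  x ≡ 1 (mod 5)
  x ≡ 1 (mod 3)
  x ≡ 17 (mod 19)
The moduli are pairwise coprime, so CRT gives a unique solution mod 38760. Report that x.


Product of moduli M = 8 · 17 · 5 · 3 · 19 = 38760.
Merge one congruence at a time:
  Start: x ≡ 0 (mod 8).
  Combine with x ≡ 6 (mod 17); new modulus lcm = 136.
    Write x = 0 + 8·t and substitute into x ≡ 6 (mod 17): 8·t ≡ 6 − 0 = 6 (mod 17).
    The inverse of 8 mod 17 is 15 (since 8·15 = 120 = 7·17 + 1), so t ≡ 15·6 = 90 ≡ 5 (mod 17).
    Then x = 0 + 8·5 = 40, valid modulo lcm(8, 17) = 136: x ≡ 40 (mod 136).
  Combine with x ≡ 1 (mod 5); new modulus lcm = 680.
    Write x = 40 + 136·t and substitute into x ≡ 1 (mod 5): 136·t ≡ 1 − 40 = -39 (mod 5).
    Reduce coefficients mod 5: 1·t ≡ 1 (mod 5).
    So t ≡ 1 (mod 5).
    Then x = 40 + 136·1 = 176, valid modulo lcm(136, 5) = 680: x ≡ 176 (mod 680).
  Combine with x ≡ 1 (mod 3); new modulus lcm = 2040.
    Write x = 176 + 680·t and substitute into x ≡ 1 (mod 3): 680·t ≡ 1 − 176 = -175 (mod 3).
    Reduce coefficients mod 3: 2·t ≡ 2 (mod 3).
    The inverse of 2 mod 3 is 2 (since 2·2 = 4 = 1·3 + 1), so t ≡ 2·2 = 4 ≡ 1 (mod 3).
    Then x = 176 + 680·1 = 856, valid modulo lcm(680, 3) = 2040: x ≡ 856 (mod 2040).
  Combine with x ≡ 17 (mod 19); new modulus lcm = 38760.
    Write x = 856 + 2040·t and substitute into x ≡ 17 (mod 19): 2040·t ≡ 17 − 856 = -839 (mod 19).
    Reduce coefficients mod 19: 7·t ≡ 16 (mod 19).
    The inverse of 7 mod 19 is 11 (since 7·11 = 77 = 4·19 + 1), so t ≡ 11·16 = 176 ≡ 5 (mod 19).
    Then x = 856 + 2040·5 = 11056, valid modulo lcm(2040, 19) = 38760: x ≡ 11056 (mod 38760).
Verify against each original: 11056 mod 8 = 0, 11056 mod 17 = 6, 11056 mod 5 = 1, 11056 mod 3 = 1, 11056 mod 19 = 17.

x ≡ 11056 (mod 38760).


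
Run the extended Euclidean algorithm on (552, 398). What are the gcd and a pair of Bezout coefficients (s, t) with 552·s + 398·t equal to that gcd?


Euclidean algorithm on (552, 398) — divide until remainder is 0:
  552 = 1 · 398 + 154
  398 = 2 · 154 + 90
  154 = 1 · 90 + 64
  90 = 1 · 64 + 26
  64 = 2 · 26 + 12
  26 = 2 · 12 + 2
  12 = 6 · 2 + 0
gcd(552, 398) = 2.
Track Bezout coefficients alongside the remainders: start with r₀ = 552 = a·1 + b·0 (s = 1, t = 0) and r₁ = 398 = a·0 + b·1 (s = 0, t = 1); each new remainder r_{k+1} = r_{k-1} − q_k·r_k inherits s_{k+1} = s_{k-1} − q_k·s_k, t_{k+1} = t_{k-1} − q_k·t_k, so r_k = a·s_k + b·t_k at every step:
  q = 1: r = 154, s = 1 − 1·0 = 1, t = 0 − 1·1 = -1  (check: 552·1 + 398·(-1) = 154)
  q = 2: r = 90, s = 0 − 2·1 = -2, t = 1 − 2·(-1) = 3  (check: 552·(-2) + 398·3 = 90)
  q = 1: r = 64, s = 1 − 1·(-2) = 3, t = -1 − 1·3 = -4  (check: 552·3 + 398·(-4) = 64)
  q = 1: r = 26, s = -2 − 1·3 = -5, t = 3 − 1·(-4) = 7  (check: 552·(-5) + 398·7 = 26)
  q = 2: r = 12, s = 3 − 2·(-5) = 13, t = -4 − 2·7 = -18  (check: 552·13 + 398·(-18) = 12)
  q = 2: r = 2, s = -5 − 2·13 = -31, t = 7 − 2·(-18) = 43  (check: 552·(-31) + 398·43 = 2)
The row with r = 2 (the gcd) gives the Bezout coefficients s = -31, t = 43.
Result: 552 · (-31) + 398 · (43) = 2.

gcd(552, 398) = 2; s = -31, t = 43 (check: 552·(-31) + 398·43 = 2).


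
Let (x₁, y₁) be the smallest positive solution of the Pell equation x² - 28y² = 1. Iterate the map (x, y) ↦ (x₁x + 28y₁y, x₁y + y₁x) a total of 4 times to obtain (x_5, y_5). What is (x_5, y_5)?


Step 1: Find the fundamental solution (x₁, y₁) of x² - 28y² = 1.
  Expand √28 as a continued fraction. a₀ = ⌊√28⌋ = 5; iterate m_{k+1} = d_k·a_k − m_k, d_{k+1} = (28 − m_{k+1}²)/d_k, a_{k+1} = ⌊(a₀ + m_{k+1})/d_{k+1}⌋ (starting m₀ = 0, d₀ = 1), with convergents p_k = a_k·p_{k-1} + p_{k-2}, q_k = a_k·q_{k-1} + q_{k-2} (p₋₁ = 1, q₋₁ = 0):
  k = 0: a₀ = 5; p₀/q₀ = 5/1; p₀² − 28·q₀² = 25 − 28 = -3.
  k = 1: m = 5, d = 3, a = ⌊(5 + 5)/3⌋ = 3; p/q = (3·5 + 1)/(3·1 + 0) = 16/3; p² − 28·q² = 256 − 252 = 4.
  k = 2: m = 4, d = 4, a = ⌊(5 + 4)/4⌋ = 2; p/q = (2·16 + 5)/(2·3 + 1) = 37/7; p² − 28·q² = 1369 − 1372 = -3.
  k = 3: m = 4, d = 3, a = ⌊(5 + 4)/3⌋ = 3; p/q = (3·37 + 16)/(3·7 + 3) = 127/24; p² − 28·q² = 16129 − 16128 = 1.
  The first convergent with p² − 28·q² = 1 gives the fundamental solution (x₁, y₁) = (127, 24).
Step 2: Apply the recurrence (x_{n+1}, y_{n+1}) = (x₁x_n + 28y₁y_n, x₁y_n + y₁x_n) repeatedly.
  From (x_1, y_1) = (127, 24): x_2 = 127·127 + 28·24·24 = 32257; y_2 = 127·24 + 24·127 = 6096.
  From (x_2, y_2) = (32257, 6096): x_3 = 127·32257 + 28·24·6096 = 8193151; y_3 = 127·6096 + 24·32257 = 1548360.
  From (x_3, y_3) = (8193151, 1548360): x_4 = 127·8193151 + 28·24·1548360 = 2081028097; y_4 = 127·1548360 + 24·8193151 = 393277344.
  From (x_4, y_4) = (2081028097, 393277344): x_5 = 127·2081028097 + 28·24·393277344 = 528572943487; y_5 = 127·393277344 + 24·2081028097 = 99890897016.
Step 3: Verify x_5² - 28·y_5² = 279389356586511295719169 - 279389356586511295719168 = 1 (should be 1). ✓

(x_1, y_1) = (127, 24); (x_5, y_5) = (528572943487, 99890897016).


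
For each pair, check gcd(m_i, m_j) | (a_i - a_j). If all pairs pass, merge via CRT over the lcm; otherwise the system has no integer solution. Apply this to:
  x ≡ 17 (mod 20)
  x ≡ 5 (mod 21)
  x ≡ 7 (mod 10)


Moduli 20, 21, 10 are not pairwise coprime, so CRT works modulo lcm(m_i) when all pairwise compatibility conditions hold.
Pairwise compatibility: gcd(m_i, m_j) must divide a_i - a_j for every pair.
Merge one congruence at a time:
  Start: x ≡ 17 (mod 20).
  Combine with x ≡ 5 (mod 21): gcd(20, 21) = 1; 5 - 17 = -12, which IS divisible by 1, so compatible.
    Write x = 17 + 20·t and substitute into x ≡ 5 (mod 21): 20·t ≡ 5 − 17 = -12 (mod 21).
    Reduce coefficients mod 21: 20·t ≡ 9 (mod 21).
    The inverse of 20 mod 21 is 20 (since 20·20 = 400 = 19·21 + 1), so t ≡ 20·9 = 180 ≡ 12 (mod 21).
    Then x = 17 + 20·12 = 257, valid modulo lcm(20, 21) = 420: x ≡ 257 (mod 420).
  Combine with x ≡ 7 (mod 10): gcd(420, 10) = 10; 7 - 257 = -250, which IS divisible by 10, so compatible.
    Write x = 257 + 420·t and substitute into x ≡ 7 (mod 10): 420·t ≡ 7 − 257 = -250 (mod 10).
    Divide the congruence (and modulus) by g = 10: 42·t ≡ -25 (mod 1).
    Modulo 1 every t works; take t = 0.
    Then x = 257 + 420·0 = 257, valid modulo lcm(420, 10) = 420: x ≡ 257 (mod 420).
Verify: 257 mod 20 = 17, 257 mod 21 = 5, 257 mod 10 = 7.

x ≡ 257 (mod 420).


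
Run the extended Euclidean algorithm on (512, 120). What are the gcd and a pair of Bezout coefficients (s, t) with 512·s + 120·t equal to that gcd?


Euclidean algorithm on (512, 120) — divide until remainder is 0:
  512 = 4 · 120 + 32
  120 = 3 · 32 + 24
  32 = 1 · 24 + 8
  24 = 3 · 8 + 0
gcd(512, 120) = 8.
Track Bezout coefficients alongside the remainders: start with r₀ = 512 = a·1 + b·0 (s = 1, t = 0) and r₁ = 120 = a·0 + b·1 (s = 0, t = 1); each new remainder r_{k+1} = r_{k-1} − q_k·r_k inherits s_{k+1} = s_{k-1} − q_k·s_k, t_{k+1} = t_{k-1} − q_k·t_k, so r_k = a·s_k + b·t_k at every step:
  q = 4: r = 32, s = 1 − 4·0 = 1, t = 0 − 4·1 = -4  (check: 512·1 + 120·(-4) = 32)
  q = 3: r = 24, s = 0 − 3·1 = -3, t = 1 − 3·(-4) = 13  (check: 512·(-3) + 120·13 = 24)
  q = 1: r = 8, s = 1 − 1·(-3) = 4, t = -4 − 1·13 = -17  (check: 512·4 + 120·(-17) = 8)
The row with r = 8 (the gcd) gives the Bezout coefficients s = 4, t = -17.
Result: 512 · (4) + 120 · (-17) = 8.

gcd(512, 120) = 8; s = 4, t = -17 (check: 512·4 + 120·(-17) = 8).


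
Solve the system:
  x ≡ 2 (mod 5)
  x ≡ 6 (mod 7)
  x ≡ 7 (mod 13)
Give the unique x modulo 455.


Moduli 5, 7, 13 are pairwise coprime; by CRT there is a unique solution modulo M = 5 · 7 · 13 = 455.
Solve pairwise, accumulating the modulus:
  Start with x ≡ 2 (mod 5).
  Combine with x ≡ 6 (mod 7): since gcd(5, 7) = 1, we get a unique residue mod 35.
    Write x = 2 + 5·t and substitute into x ≡ 6 (mod 7): 5·t ≡ 6 − 2 = 4 (mod 7).
    The inverse of 5 mod 7 is 3 (since 5·3 = 15 = 2·7 + 1), so t ≡ 3·4 = 12 ≡ 5 (mod 7).
    Then x = 2 + 5·5 = 27, valid modulo lcm(5, 7) = 35: x ≡ 27 (mod 35).
  Combine with x ≡ 7 (mod 13): since gcd(35, 13) = 1, we get a unique residue mod 455.
    Write x = 27 + 35·t and substitute into x ≡ 7 (mod 13): 35·t ≡ 7 − 27 = -20 (mod 13).
    Reduce coefficients mod 13: 9·t ≡ 6 (mod 13).
    The inverse of 9 mod 13 is 3 (since 9·3 = 27 = 2·13 + 1), so t ≡ 3·6 = 18 ≡ 5 (mod 13).
    Then x = 27 + 35·5 = 202, valid modulo lcm(35, 13) = 455: x ≡ 202 (mod 455).
Verify: 202 mod 5 = 2 ✓, 202 mod 7 = 6 ✓, 202 mod 13 = 7 ✓.

x ≡ 202 (mod 455).


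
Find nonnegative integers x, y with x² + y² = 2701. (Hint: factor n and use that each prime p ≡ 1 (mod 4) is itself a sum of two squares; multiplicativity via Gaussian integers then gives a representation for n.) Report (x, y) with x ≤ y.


Step 1: Factor n = 2701 = 37 · 73.
Step 2: Check the mod-4 condition on each prime factor: 37 ≡ 1 (mod 4), exponent 1; 73 ≡ 1 (mod 4), exponent 1.
All primes ≡ 3 (mod 4) appear to even exponent (or don't appear), so by the two-squares theorem n IS expressible as a sum of two squares.
Step 3: Build a representation. Here n = 37 · 73 is a product of primes ≡ 1 (mod 4). Each prime p ≡ 1 (mod 4) is itself a sum of two squares; find a² by testing p − a² for a perfect square:
  37: 37 − 1² = 36 = 6² ⇒ 37 = 1² + 6².
  73: 73 − 1² = 72, 73 − 2² = 69, 73 − 3² = 64 = 8² ⇒ 73 = 3² + 8².
  Combine using the Brahmagupta–Fibonacci identity (a² + b²)(c² + d²) = (ac − bd)² + (ad + bc)² = (ac + bd)² + (ad − bc)²:
  37 · 73 = 2701: from (1² + 6²)(3² + 8²), take (1·3 − 6·8, 1·8 + 6·3) = (3 − 48, 8 + 18) = (-45, 26); dropping signs (only squares matter) gives (45, 26); check 45² + 26² = 2025 + 676 = 2701 ✓.
Step 4: Order so x ≤ y and verify: 26² + 45² = 676 + 2025 = 2701 = n. ✓

n = 2701 = 26² + 45² (one valid representation with x ≤ y).


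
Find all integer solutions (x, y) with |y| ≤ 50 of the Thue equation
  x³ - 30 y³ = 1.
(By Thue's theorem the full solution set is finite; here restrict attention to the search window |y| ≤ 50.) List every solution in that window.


The equation is x³ - 30y³ = 1. For fixed y, x³ = 30·y³ + 1, so a solution requires the RHS to be a perfect cube.
Strategy: iterate y from -50 to 50, compute RHS = 30·y³ + 1, and check whether it is a (positive or negative) perfect cube.
Check small values of y:
  y = 0: RHS = 1 = (1)³ ⇒ x = 1 works.
  y = 1: RHS = 31 is not a perfect cube.
  y = -1: RHS = -29 is not a perfect cube.
  y = 2: RHS = 241 is not a perfect cube.
  y = -2: RHS = -239 is not a perfect cube.
  y = 3: RHS = 811 is not a perfect cube.
  y = -3: RHS = -809 is not a perfect cube.
Continuing the search up to |y| = 50 finds no further solutions beyond those listed.
Collected solutions: (1, 0).

Solutions (with |y| ≤ 50): (1, 0).


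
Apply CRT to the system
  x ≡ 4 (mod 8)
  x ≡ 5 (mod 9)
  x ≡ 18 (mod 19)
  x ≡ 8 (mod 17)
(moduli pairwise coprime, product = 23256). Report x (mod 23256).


Product of moduli M = 8 · 9 · 19 · 17 = 23256.
Merge one congruence at a time:
  Start: x ≡ 4 (mod 8).
  Combine with x ≡ 5 (mod 9); new modulus lcm = 72.
    Write x = 4 + 8·t and substitute into x ≡ 5 (mod 9): 8·t ≡ 5 − 4 = 1 (mod 9).
    The inverse of 8 mod 9 is 8 (since 8·8 = 64 = 7·9 + 1), so t ≡ 8·1 = 8 ≡ 8 (mod 9).
    Then x = 4 + 8·8 = 68, valid modulo lcm(8, 9) = 72: x ≡ 68 (mod 72).
  Combine with x ≡ 18 (mod 19); new modulus lcm = 1368.
    Write x = 68 + 72·t and substitute into x ≡ 18 (mod 19): 72·t ≡ 18 − 68 = -50 (mod 19).
    Reduce coefficients mod 19: 15·t ≡ 7 (mod 19).
    The inverse of 15 mod 19 is 14 (since 15·14 = 210 = 11·19 + 1), so t ≡ 14·7 = 98 ≡ 3 (mod 19).
    Then x = 68 + 72·3 = 284, valid modulo lcm(72, 19) = 1368: x ≡ 284 (mod 1368).
  Combine with x ≡ 8 (mod 17); new modulus lcm = 23256.
    Write x = 284 + 1368·t and substitute into x ≡ 8 (mod 17): 1368·t ≡ 8 − 284 = -276 (mod 17).
    Reduce coefficients mod 17: 8·t ≡ 13 (mod 17).
    The inverse of 8 mod 17 is 15 (since 8·15 = 120 = 7·17 + 1), so t ≡ 15·13 = 195 ≡ 8 (mod 17).
    Then x = 284 + 1368·8 = 11228, valid modulo lcm(1368, 17) = 23256: x ≡ 11228 (mod 23256).
Verify against each original: 11228 mod 8 = 4, 11228 mod 9 = 5, 11228 mod 19 = 18, 11228 mod 17 = 8.

x ≡ 11228 (mod 23256).


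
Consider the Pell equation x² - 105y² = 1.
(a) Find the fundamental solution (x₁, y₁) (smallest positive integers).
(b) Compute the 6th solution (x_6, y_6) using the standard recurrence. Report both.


Step 1: Find the fundamental solution (x₁, y₁) of x² - 105y² = 1.
  Expand √105 as a continued fraction. a₀ = ⌊√105⌋ = 10; iterate m_{k+1} = d_k·a_k − m_k, d_{k+1} = (105 − m_{k+1}²)/d_k, a_{k+1} = ⌊(a₀ + m_{k+1})/d_{k+1}⌋ (starting m₀ = 0, d₀ = 1), with convergents p_k = a_k·p_{k-1} + p_{k-2}, q_k = a_k·q_{k-1} + q_{k-2} (p₋₁ = 1, q₋₁ = 0):
  k = 0: a₀ = 10; p₀/q₀ = 10/1; p₀² − 105·q₀² = 100 − 105 = -5.
  k = 1: m = 10, d = 5, a = ⌊(10 + 10)/5⌋ = 4; p/q = (4·10 + 1)/(4·1 + 0) = 41/4; p² − 105·q² = 1681 − 1680 = 1.
  The first convergent with p² − 105·q² = 1 gives the fundamental solution (x₁, y₁) = (41, 4).
Step 2: Apply the recurrence (x_{n+1}, y_{n+1}) = (x₁x_n + 105y₁y_n, x₁y_n + y₁x_n) repeatedly.
  From (x_1, y_1) = (41, 4): x_2 = 41·41 + 105·4·4 = 3361; y_2 = 41·4 + 4·41 = 328.
  From (x_2, y_2) = (3361, 328): x_3 = 41·3361 + 105·4·328 = 275561; y_3 = 41·328 + 4·3361 = 26892.
  From (x_3, y_3) = (275561, 26892): x_4 = 41·275561 + 105·4·26892 = 22592641; y_4 = 41·26892 + 4·275561 = 2204816.
  From (x_4, y_4) = (22592641, 2204816): x_5 = 41·22592641 + 105·4·2204816 = 1852321001; y_5 = 41·2204816 + 4·22592641 = 180768020.
  From (x_5, y_5) = (1852321001, 180768020): x_6 = 41·1852321001 + 105·4·180768020 = 151867729441; y_6 = 41·180768020 + 4·1852321001 = 14820772824.
Step 3: Verify x_6² - 105·y_6² = 23063807245564778172481 - 23063807245564778172480 = 1 (should be 1). ✓

(x_1, y_1) = (41, 4); (x_6, y_6) = (151867729441, 14820772824).


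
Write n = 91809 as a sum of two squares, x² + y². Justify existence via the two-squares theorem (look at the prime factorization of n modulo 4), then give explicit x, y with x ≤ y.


Step 1: Factor n = 91809 = 3^2 · 101^2.
Step 2: Check the mod-4 condition on each prime factor: 3 ≡ 3 (mod 4), exponent 2 (must be even); 101 ≡ 1 (mod 4), exponent 2.
All primes ≡ 3 (mod 4) appear to even exponent (or don't appear), so by the two-squares theorem n IS expressible as a sum of two squares.
Step 3: Build a representation. Group n = k² · m with k = 3 and m = 101 · 101 = 10201 (a product of primes ≡ 1 (mod 4)); a representation of m scales to one of n via (k·x)² + (k·y)² = k²(x² + y²). Each prime p ≡ 1 (mod 4) is itself a sum of two squares; find a² by testing p − a² for a perfect square:
  101: 101 − 1² = 100 = 10² ⇒ 101 = 1² + 10².
  Combine using the Brahmagupta–Fibonacci identity (a² + b²)(c² + d²) = (ac − bd)² + (ad + bc)² = (ac + bd)² + (ad − bc)²:
  101 · 101 = 10201: from (1² + 10²)(1² + 10²), take (1·1 − 10·10, 1·10 + 10·1) = (1 − 100, 10 + 10) = (-99, 20); dropping signs (only squares matter) gives (99, 20); check 99² + 20² = 9801 + 400 = 10201 ✓.
  Scale by k = 3: (3·99, 3·20) = (297, 60).
Step 4: Order so x ≤ y and verify: 60² + 297² = 3600 + 88209 = 91809 = n. ✓

n = 91809 = 60² + 297² (one valid representation with x ≤ y).


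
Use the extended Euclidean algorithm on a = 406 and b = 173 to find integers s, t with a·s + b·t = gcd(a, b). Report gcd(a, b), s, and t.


Euclidean algorithm on (406, 173) — divide until remainder is 0:
  406 = 2 · 173 + 60
  173 = 2 · 60 + 53
  60 = 1 · 53 + 7
  53 = 7 · 7 + 4
  7 = 1 · 4 + 3
  4 = 1 · 3 + 1
  3 = 3 · 1 + 0
gcd(406, 173) = 1.
Track Bezout coefficients alongside the remainders: start with r₀ = 406 = a·1 + b·0 (s = 1, t = 0) and r₁ = 173 = a·0 + b·1 (s = 0, t = 1); each new remainder r_{k+1} = r_{k-1} − q_k·r_k inherits s_{k+1} = s_{k-1} − q_k·s_k, t_{k+1} = t_{k-1} − q_k·t_k, so r_k = a·s_k + b·t_k at every step:
  q = 2: r = 60, s = 1 − 2·0 = 1, t = 0 − 2·1 = -2  (check: 406·1 + 173·(-2) = 60)
  q = 2: r = 53, s = 0 − 2·1 = -2, t = 1 − 2·(-2) = 5  (check: 406·(-2) + 173·5 = 53)
  q = 1: r = 7, s = 1 − 1·(-2) = 3, t = -2 − 1·5 = -7  (check: 406·3 + 173·(-7) = 7)
  q = 7: r = 4, s = -2 − 7·3 = -23, t = 5 − 7·(-7) = 54  (check: 406·(-23) + 173·54 = 4)
  q = 1: r = 3, s = 3 − 1·(-23) = 26, t = -7 − 1·54 = -61  (check: 406·26 + 173·(-61) = 3)
  q = 1: r = 1, s = -23 − 1·26 = -49, t = 54 − 1·(-61) = 115  (check: 406·(-49) + 173·115 = 1)
The row with r = 1 (the gcd) gives the Bezout coefficients s = -49, t = 115.
Result: 406 · (-49) + 173 · (115) = 1.

gcd(406, 173) = 1; s = -49, t = 115 (check: 406·(-49) + 173·115 = 1).


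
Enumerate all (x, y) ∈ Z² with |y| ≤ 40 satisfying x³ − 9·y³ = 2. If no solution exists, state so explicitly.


The equation is x³ - 9y³ = 2. For fixed y, x³ = 9·y³ + 2, so a solution requires the RHS to be a perfect cube.
Strategy: iterate y from -40 to 40, compute RHS = 9·y³ + 2, and check whether it is a (positive or negative) perfect cube.
Check small values of y:
  y = 0: RHS = 2 is not a perfect cube.
  y = 1: RHS = 11 is not a perfect cube.
  y = -1: RHS = -7 is not a perfect cube.
  y = 2: RHS = 74 is not a perfect cube.
  y = -2: RHS = -70 is not a perfect cube.
  y = 3: RHS = 245 is not a perfect cube.
  y = -3: RHS = -241 is not a perfect cube.
Continuing the search up to |y| = 40 finds no solutions either.
No (x, y) in the scanned range satisfies the equation.

No integer solutions with |y| ≤ 40.


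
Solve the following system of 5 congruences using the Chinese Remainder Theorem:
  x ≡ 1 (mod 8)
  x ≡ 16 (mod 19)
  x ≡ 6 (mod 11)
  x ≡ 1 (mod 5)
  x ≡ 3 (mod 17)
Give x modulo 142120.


Product of moduli M = 8 · 19 · 11 · 5 · 17 = 142120.
Merge one congruence at a time:
  Start: x ≡ 1 (mod 8).
  Combine with x ≡ 16 (mod 19); new modulus lcm = 152.
    Write x = 1 + 8·t and substitute into x ≡ 16 (mod 19): 8·t ≡ 16 − 1 = 15 (mod 19).
    The inverse of 8 mod 19 is 12 (since 8·12 = 96 = 5·19 + 1), so t ≡ 12·15 = 180 ≡ 9 (mod 19).
    Then x = 1 + 8·9 = 73, valid modulo lcm(8, 19) = 152: x ≡ 73 (mod 152).
  Combine with x ≡ 6 (mod 11); new modulus lcm = 1672.
    Write x = 73 + 152·t and substitute into x ≡ 6 (mod 11): 152·t ≡ 6 − 73 = -67 (mod 11).
    Reduce coefficients mod 11: 9·t ≡ 10 (mod 11).
    The inverse of 9 mod 11 is 5 (since 9·5 = 45 = 4·11 + 1), so t ≡ 5·10 = 50 ≡ 6 (mod 11).
    Then x = 73 + 152·6 = 985, valid modulo lcm(152, 11) = 1672: x ≡ 985 (mod 1672).
  Combine with x ≡ 1 (mod 5); new modulus lcm = 8360.
    Write x = 985 + 1672·t and substitute into x ≡ 1 (mod 5): 1672·t ≡ 1 − 985 = -984 (mod 5).
    Reduce coefficients mod 5: 2·t ≡ 1 (mod 5).
    The inverse of 2 mod 5 is 3 (since 2·3 = 6 = 1·5 + 1), so t ≡ 3·1 = 3 ≡ 3 (mod 5).
    Then x = 985 + 1672·3 = 6001, valid modulo lcm(1672, 5) = 8360: x ≡ 6001 (mod 8360).
  Combine with x ≡ 3 (mod 17); new modulus lcm = 142120.
    Write x = 6001 + 8360·t and substitute into x ≡ 3 (mod 17): 8360·t ≡ 3 − 6001 = -5998 (mod 17).
    Reduce coefficients mod 17: 13·t ≡ 3 (mod 17).
    The inverse of 13 mod 17 is 4 (since 13·4 = 52 = 3·17 + 1), so t ≡ 4·3 = 12 ≡ 12 (mod 17).
    Then x = 6001 + 8360·12 = 106321, valid modulo lcm(8360, 17) = 142120: x ≡ 106321 (mod 142120).
Verify against each original: 106321 mod 8 = 1, 106321 mod 19 = 16, 106321 mod 11 = 6, 106321 mod 5 = 1, 106321 mod 17 = 3.

x ≡ 106321 (mod 142120).
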